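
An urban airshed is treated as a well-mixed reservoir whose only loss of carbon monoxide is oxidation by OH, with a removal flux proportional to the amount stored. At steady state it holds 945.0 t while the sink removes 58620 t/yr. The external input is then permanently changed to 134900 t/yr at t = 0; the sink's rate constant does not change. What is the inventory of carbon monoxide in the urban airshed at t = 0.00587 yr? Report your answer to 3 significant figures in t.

The sink rate constant is k = F₀/M₀ = 58620/945.0 = 62.03 yr⁻¹.
Solving dM/dt = F₁ − kM with M(0) = M₀ gives M(t) = F₁/k + (M₀ − F₁/k)·e^(−kt).
F₁/k = 134900/62.03 = 2174.7 t; kt = 62.03 × 0.00587 = 0.3641, e^(−kt) = 0.6948.
M(0.00587) = 2174.7 + (945.0 − 2174.7) × 0.6948 = 2174.7 − 854.4 = 1320.3 t.

1320 t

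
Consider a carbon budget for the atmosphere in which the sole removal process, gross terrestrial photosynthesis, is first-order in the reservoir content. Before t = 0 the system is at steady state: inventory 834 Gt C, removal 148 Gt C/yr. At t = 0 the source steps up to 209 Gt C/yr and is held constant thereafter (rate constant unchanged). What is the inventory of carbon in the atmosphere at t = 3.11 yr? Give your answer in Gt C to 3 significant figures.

980 Gt C

τ = M₀/F₀ = 834/148 = 5.635 yr; rate constant k = 1/τ.
New steady state M_∞ = F₁/k = F₁·τ = 209 × 5.635 = 1177.7 Gt C.
M(t) = M_∞ + (M₀ − M_∞)·e^(−t/τ); t/τ = 3.11/5.635 = 0.5519, so e^(−t/τ) = 0.5759.
M(t) = 1177.7 − 343.7 × 0.5759 = 979.80 Gt C.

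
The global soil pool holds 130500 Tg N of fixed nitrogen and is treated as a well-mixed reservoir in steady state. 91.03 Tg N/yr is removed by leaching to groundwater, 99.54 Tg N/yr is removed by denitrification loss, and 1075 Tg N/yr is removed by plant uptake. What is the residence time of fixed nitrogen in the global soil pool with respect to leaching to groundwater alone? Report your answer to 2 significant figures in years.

1400 yr

Residence time with respect to a single sink: τ = M / F_sink.
τ = 130500 / 91.03 = 1434 yr.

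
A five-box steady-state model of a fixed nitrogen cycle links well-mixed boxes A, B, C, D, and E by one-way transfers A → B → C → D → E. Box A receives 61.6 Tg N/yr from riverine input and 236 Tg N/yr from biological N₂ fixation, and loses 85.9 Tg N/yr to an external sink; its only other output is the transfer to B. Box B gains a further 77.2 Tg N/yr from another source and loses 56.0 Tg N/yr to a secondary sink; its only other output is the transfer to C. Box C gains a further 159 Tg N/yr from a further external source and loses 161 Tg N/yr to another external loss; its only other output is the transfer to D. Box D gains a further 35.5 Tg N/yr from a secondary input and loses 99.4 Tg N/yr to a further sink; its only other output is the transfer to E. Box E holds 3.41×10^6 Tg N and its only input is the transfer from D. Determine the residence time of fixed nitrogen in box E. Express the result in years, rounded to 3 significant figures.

Box A: F(A→B) = (61.6 + 236) − 85.9 = 211.70 Tg N/yr.
Box B: F(B→C) = (211.70 + 77.2) − 56.0 = 232.90 Tg N/yr.
Box C: F(C→D) = (232.90 + 159) − 161 = 230.90 Tg N/yr.
Box D: F(D→E) = (230.90 + 35.5) − 99.4 = 167.00 Tg N/yr.
Box E throughput = its input = 167.00 Tg N/yr; τ = 3.41×10^6 / 167.00 = 20420 yr.

20400 yr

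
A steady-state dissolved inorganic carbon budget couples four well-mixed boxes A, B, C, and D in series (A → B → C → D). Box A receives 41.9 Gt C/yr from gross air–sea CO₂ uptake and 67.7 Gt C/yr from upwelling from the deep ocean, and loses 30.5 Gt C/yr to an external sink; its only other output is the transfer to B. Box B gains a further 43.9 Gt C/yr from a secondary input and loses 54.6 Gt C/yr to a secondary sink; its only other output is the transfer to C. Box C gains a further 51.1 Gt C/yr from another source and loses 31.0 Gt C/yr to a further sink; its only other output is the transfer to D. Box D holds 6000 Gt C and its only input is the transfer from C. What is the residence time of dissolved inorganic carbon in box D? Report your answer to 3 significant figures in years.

67.8 yr

Box A: F(A→B) = (41.9 + 67.7) − 30.5 = 79.100 Gt C/yr.
Box B: F(B→C) = (79.100 + 43.9) − 54.6 = 68.400 Gt C/yr.
Box C: F(C→D) = (68.400 + 51.1) − 31.0 = 88.500 Gt C/yr.
Box D throughput = its input = 88.500 Gt C/yr; τ = 6000 / 88.500 = 67.80 yr.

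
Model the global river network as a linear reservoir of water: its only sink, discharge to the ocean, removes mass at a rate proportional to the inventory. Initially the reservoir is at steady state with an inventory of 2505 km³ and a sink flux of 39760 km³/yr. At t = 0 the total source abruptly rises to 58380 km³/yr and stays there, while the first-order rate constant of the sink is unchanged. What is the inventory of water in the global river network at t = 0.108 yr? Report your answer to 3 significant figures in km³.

3470 km³

τ = M₀/F₀ = 2505/39760 = 0.06300 yr; rate constant k = 1/τ.
New steady state M_∞ = F₁/k = F₁·τ = 58380 × 0.06300 = 3678.1 km³.
M(t) = M_∞ + (M₀ − M_∞)·e^(−t/τ); t/τ = 0.108/0.06300 = 1.714, so e^(−t/τ) = 0.1801.
M(t) = 3678.1 − 1173 × 0.1801 = 3466.8 km³.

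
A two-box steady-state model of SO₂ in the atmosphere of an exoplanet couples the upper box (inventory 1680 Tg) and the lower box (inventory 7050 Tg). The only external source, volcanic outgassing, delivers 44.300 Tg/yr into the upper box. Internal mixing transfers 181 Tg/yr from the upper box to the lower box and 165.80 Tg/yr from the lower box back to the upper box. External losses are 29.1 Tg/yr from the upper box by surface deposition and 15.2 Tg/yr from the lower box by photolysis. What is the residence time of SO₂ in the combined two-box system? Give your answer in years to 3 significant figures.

Treat the two boxes together as one reservoir: the mixing fluxes between them are internal recycling, so τ = ΣM / Σ(external losses).
M_total = 1680 + 7050 = 8730.0 Tg.
ΣF_external_out = 29.1 + 15.2 = 44.300 Tg/yr.
τ = M_total / ΣF_ext = 8730.0 / 44.300 = 197.1 yr.

197 yr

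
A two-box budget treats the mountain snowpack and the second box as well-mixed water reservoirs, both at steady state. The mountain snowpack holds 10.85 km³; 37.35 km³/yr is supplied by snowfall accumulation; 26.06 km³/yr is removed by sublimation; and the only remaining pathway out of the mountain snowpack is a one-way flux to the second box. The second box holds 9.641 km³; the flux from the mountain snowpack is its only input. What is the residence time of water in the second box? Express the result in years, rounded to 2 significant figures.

Balance the mountain snowpack: ΣF_in = 37.350 km³/yr.
Flux to the second box = ΣF_in − (26.06) = 11.290 km³/yr.
At steady state the output of the second box equals its input, 11.290 km³/yr.
τ = M / F = 9.641 / 11.290 = 0.8539 yr.

0.85 yr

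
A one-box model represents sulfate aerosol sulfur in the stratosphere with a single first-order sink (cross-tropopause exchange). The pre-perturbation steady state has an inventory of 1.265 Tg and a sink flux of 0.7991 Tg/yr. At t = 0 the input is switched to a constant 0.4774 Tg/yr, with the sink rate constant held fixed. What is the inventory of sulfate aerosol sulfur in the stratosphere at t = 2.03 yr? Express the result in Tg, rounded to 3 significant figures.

The sink rate constant is k = F₀/M₀ = 0.7991/1.265 = 0.6317 yr⁻¹.
Solving dM/dt = F₁ − kM with M(0) = M₀ gives M(t) = F₁/k + (M₀ − F₁/k)·e^(−kt).
F₁/k = 0.4774/0.6317 = 0.75574 Tg; kt = 0.6317 × 2.03 = 1.282, e^(−kt) = 0.2774.
M(2.03) = 0.75574 + (1.265 − 0.75574) × 0.2774 = 0.75574 + 0.1413 = 0.89700 Tg.

0.897 Tg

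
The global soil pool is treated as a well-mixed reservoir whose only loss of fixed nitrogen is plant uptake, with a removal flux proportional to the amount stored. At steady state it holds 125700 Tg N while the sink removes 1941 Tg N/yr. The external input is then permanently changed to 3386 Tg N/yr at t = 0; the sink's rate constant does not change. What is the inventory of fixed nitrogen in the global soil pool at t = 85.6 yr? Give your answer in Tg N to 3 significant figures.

194000 Tg N

Residence time τ = M₀/F₀ = 64.76 yr. The eventual steady state is M_∞ = M₀·(F₁/F₀) = 125700 × 3386/1941 = 219280 Tg N.
The anomaly ΔM(t) = M(t) − M_∞ decays as ΔM₀·e^(−t/τ) with ΔM₀ = 125700 − 219280 = −93580 Tg N.
At t = 85.6 yr, e^(−t/τ) = e^(−1.322) = 0.2667, so ΔM = −24950 Tg N and M = 219280 − 24950 = 194330 Tg N.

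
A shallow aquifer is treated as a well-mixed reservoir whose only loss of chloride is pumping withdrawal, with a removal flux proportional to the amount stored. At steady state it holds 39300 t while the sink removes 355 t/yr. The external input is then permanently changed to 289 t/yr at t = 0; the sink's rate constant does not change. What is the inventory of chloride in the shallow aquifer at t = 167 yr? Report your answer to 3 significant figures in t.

33600 t

The sink rate constant is k = F₀/M₀ = 355/39300 = 0.009033 yr⁻¹.
Solving dM/dt = F₁ − kM with M(0) = M₀ gives M(t) = F₁/k + (M₀ − F₁/k)·e^(−kt).
F₁/k = 289/0.009033 = 31994 t; kt = 0.009033 × 167 = 1.509, e^(−kt) = 0.2212.
M(167) = 31994 + (39300 − 31994) × 0.2212 = 31994 + 1616 = 33610 t.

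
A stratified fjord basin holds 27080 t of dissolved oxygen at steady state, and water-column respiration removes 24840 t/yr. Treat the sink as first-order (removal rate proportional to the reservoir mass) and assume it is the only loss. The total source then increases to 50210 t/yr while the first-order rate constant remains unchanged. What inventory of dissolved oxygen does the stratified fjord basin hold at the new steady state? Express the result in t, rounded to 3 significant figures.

54700 t

Rate constant k = F/M = 24840 / 27080 = 0.9173 yr⁻¹.
At the new steady state, source = k·M_new ⇒ M_new = 50210 / 0.9173 = 54740 t.
(Equivalently M_new = M × F_new/F_old = 27080 × 50210/24840.)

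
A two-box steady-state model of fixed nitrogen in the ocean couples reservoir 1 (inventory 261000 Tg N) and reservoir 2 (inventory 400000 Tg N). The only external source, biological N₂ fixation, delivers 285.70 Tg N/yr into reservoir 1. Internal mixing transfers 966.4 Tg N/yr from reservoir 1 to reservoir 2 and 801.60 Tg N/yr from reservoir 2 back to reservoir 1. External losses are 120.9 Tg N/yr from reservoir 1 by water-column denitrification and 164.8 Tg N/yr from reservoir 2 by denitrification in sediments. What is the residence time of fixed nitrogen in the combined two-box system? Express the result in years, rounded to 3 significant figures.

2310 yr

Treat the two boxes together as one reservoir: the mixing fluxes between them are internal recycling, so τ = ΣM / Σ(external losses).
M_total = 261000 + 400000 = 661000 Tg N.
ΣF_external_out = 120.9 + 164.8 = 285.70 Tg N/yr.
τ = M_total / ΣF_ext = 661000 / 285.70 = 2314 yr.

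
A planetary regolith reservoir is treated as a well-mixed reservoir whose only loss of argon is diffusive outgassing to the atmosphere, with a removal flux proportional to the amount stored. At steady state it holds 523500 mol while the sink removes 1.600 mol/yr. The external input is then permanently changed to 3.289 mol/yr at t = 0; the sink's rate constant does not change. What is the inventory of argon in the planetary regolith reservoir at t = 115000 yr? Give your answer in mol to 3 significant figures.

The sink rate constant is k = F₀/M₀ = 1.600/523500 = 3.056×10^-6 yr⁻¹.
Solving dM/dt = F₁ − kM with M(0) = M₀ gives M(t) = F₁/k + (M₀ − F₁/k)·e^(−kt).
F₁/k = 3.289/3.056×10^-6 = 1.0761×10^6 mol; kt = 3.056×10^-6 × 115000 = 0.3515, e^(−kt) = 0.7036.
M(115000) = 1.0761×10^6 + (523500 − 1.0761×10^6) × 0.7036 = 1.0761×10^6 − 388800 = 687270 mol.

687000 mol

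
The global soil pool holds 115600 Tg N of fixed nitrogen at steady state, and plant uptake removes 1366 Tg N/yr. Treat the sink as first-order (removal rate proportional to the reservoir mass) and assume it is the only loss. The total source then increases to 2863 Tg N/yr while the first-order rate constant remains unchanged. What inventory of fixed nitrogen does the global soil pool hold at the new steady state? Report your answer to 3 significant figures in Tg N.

242000 Tg N

Rate constant k = F/M = 1366 / 115600 = 0.01182 yr⁻¹.
At the new steady state, source = k·M_new ⇒ M_new = 2863 / 0.01182 = 242300 Tg N.
(Equivalently M_new = M × F_new/F_old = 115600 × 2863/1366.)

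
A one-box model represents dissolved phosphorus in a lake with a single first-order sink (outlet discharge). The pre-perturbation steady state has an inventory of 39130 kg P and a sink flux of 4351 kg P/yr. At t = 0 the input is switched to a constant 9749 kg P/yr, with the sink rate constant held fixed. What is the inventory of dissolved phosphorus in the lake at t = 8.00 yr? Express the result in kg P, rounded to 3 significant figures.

The sink rate constant is k = F₀/M₀ = 4351/39130 = 0.1112 yr⁻¹.
Solving dM/dt = F₁ − kM with M(0) = M₀ gives M(t) = F₁/k + (M₀ − F₁/k)·e^(−kt).
F₁/k = 9749/0.1112 = 87676 kg P; kt = 0.1112 × 8.00 = 0.8895, e^(−kt) = 0.4108.
M(8.00) = 87676 + (39130 − 87676) × 0.4108 = 87676 − 19940 = 67731 kg P.

67700 kg P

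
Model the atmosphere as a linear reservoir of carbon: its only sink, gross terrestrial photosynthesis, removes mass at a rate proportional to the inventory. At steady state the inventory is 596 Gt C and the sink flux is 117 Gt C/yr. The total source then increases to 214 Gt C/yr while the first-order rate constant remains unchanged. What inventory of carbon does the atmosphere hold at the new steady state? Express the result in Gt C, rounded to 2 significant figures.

1100 Gt C

Rate constant k = F/M = 117 / 596 = 0.1963 yr⁻¹.
At the new steady state, source = k·M_new ⇒ M_new = 214 / 0.1963 = 1090 Gt C.
(Equivalently M_new = M × F_new/F_old = 596 × 214/117.)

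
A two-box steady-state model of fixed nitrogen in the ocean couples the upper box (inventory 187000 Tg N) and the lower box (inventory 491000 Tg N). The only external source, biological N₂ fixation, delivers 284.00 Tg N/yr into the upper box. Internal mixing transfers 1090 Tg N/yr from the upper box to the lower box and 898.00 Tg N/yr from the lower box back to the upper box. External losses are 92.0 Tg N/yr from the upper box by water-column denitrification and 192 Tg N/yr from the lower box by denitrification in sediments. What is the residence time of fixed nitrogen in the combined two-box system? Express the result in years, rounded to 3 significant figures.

2390 yr

Residence time in the combined system uses the total inventory and the total *external* removal — internal exchanges between the two boxes cancel.
M_total = 187000 + 491000 = 678000 Tg N.
ΣF_external_out = 92.0 + 192 = 284.00 Tg N/yr.
τ = M_total / ΣF_ext = 678000 / 284.00 = 2387 yr.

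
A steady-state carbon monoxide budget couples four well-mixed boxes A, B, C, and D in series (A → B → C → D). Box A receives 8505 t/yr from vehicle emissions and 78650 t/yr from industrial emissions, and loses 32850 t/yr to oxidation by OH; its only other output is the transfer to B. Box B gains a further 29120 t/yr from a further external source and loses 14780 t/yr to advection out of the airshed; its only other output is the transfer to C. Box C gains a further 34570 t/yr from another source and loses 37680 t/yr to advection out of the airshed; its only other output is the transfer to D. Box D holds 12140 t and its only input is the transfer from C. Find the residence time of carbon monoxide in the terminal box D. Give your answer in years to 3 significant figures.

Box A: F(A→B) = (8505 + 78650) − 32850 = 54305 t/yr.
Box B: F(B→C) = (54305 + 29120) − 14780 = 68645 t/yr.
Box C: F(C→D) = (68645 + 34570) − 37680 = 65535 t/yr.
Box D throughput = its input = 65535 t/yr; τ = 12140 / 65535 = 0.1852 yr.

0.185 yr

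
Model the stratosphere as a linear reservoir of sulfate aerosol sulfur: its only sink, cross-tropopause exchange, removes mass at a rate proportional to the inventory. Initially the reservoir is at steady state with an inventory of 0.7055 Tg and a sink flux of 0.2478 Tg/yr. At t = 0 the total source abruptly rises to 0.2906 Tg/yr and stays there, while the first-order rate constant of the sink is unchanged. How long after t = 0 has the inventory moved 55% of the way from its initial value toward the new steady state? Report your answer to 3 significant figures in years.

τ = M₀/F₀ = 0.7055/0.2478 = 2.847 yr.
The remaining gap fraction is e^(−t/τ); 55% covered ⇒ e^(−t/τ) = 0.450.
t = −τ ln(0.450) = 2.847 × 0.7985 = 2.273 yr.

2.27 yr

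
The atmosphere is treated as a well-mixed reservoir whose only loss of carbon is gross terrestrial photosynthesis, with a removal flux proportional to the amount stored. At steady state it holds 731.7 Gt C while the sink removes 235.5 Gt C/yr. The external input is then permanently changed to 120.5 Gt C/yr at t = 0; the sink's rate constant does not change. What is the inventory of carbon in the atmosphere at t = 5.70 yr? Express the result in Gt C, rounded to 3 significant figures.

431 Gt C

τ = M₀/F₀ = 731.7/235.5 = 3.107 yr; rate constant k = 1/τ.
New steady state M_∞ = F₁/k = F₁·τ = 120.5 × 3.107 = 374.39 Gt C.
M(t) = M_∞ + (M₀ − M_∞)·e^(−t/τ); t/τ = 5.70/3.107 = 1.835, so e^(−t/τ) = 0.1597.
M(t) = 374.39 + 357.3 × 0.1597 = 431.45 Gt C.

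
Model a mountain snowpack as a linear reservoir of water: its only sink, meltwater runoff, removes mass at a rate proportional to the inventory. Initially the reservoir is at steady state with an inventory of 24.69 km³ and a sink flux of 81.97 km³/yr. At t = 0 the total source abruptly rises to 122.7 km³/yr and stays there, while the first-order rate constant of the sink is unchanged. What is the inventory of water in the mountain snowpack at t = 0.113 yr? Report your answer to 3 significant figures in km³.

28.5 km³

Residence time τ = M₀/F₀ = 0.3012 yr. The eventual steady state is M_∞ = M₀·(F₁/F₀) = 24.69 × 122.7/81.97 = 36.958 km³.
The anomaly ΔM(t) = M(t) − M_∞ decays as ΔM₀·e^(−t/τ) with ΔM₀ = 24.69 − 36.958 = −12.27 km³.
At t = 0.113 yr, e^(−t/τ) = e^(−0.3752) = 0.6872, so ΔM = −8.430 km³ and M = 36.958 − 8.430 = 28.528 km³.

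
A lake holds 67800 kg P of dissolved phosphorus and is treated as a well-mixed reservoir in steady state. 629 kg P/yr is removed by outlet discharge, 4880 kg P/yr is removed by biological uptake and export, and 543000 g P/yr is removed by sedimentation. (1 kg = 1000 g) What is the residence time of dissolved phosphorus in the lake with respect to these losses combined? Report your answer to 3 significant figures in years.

11.2 yr

Convert the sedimentation flux: 543000 g P/yr = 543.0 kg P/yr.
Total removal = 629.0 + 4880 + 543.0 = 6052.0 kg P/yr.
τ = M / ΣF_out = 67800 / 6052.0 = 11.20 yr.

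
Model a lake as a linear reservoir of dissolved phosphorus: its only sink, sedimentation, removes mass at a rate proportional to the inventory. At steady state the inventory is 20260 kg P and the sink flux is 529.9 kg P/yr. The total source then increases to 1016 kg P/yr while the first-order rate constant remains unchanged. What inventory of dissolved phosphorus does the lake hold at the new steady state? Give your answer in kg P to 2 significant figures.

Rate constant k = F/M = 529.9 / 20260 = 0.02615 yr⁻¹.
At the new steady state, source = k·M_new ⇒ M_new = 1016 / 0.02615 = 38850 kg P.
(Equivalently M_new = M × F_new/F_old = 20260 × 1016/529.9.)

39000 kg P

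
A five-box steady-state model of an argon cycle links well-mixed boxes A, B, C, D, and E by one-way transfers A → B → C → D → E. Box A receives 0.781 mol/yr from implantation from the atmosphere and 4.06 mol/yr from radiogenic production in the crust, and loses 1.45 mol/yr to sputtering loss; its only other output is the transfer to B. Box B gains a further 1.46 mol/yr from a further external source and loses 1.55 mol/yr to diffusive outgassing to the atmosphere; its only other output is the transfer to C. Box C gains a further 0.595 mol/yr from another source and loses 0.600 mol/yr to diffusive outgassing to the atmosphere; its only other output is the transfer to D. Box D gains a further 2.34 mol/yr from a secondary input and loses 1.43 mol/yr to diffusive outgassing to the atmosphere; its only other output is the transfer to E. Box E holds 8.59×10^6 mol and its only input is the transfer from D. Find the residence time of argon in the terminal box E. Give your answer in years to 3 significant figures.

Box A: F(A→B) = (0.781 + 4.06) − 1.45 = 3.3910 mol/yr.
Box B: F(B→C) = (3.3910 + 1.46) − 1.55 = 3.3010 mol/yr.
Box C: F(C→D) = (3.3010 + 0.595) − 0.600 = 3.2960 mol/yr.
Box D: F(D→E) = (3.2960 + 2.34) − 1.43 = 4.2060 mol/yr.
Box E throughput = its input = 4.2060 mol/yr; τ = 8.59×10^6 / 4.2060 = 2.042×10^6 yr.

2.04×10^6 yr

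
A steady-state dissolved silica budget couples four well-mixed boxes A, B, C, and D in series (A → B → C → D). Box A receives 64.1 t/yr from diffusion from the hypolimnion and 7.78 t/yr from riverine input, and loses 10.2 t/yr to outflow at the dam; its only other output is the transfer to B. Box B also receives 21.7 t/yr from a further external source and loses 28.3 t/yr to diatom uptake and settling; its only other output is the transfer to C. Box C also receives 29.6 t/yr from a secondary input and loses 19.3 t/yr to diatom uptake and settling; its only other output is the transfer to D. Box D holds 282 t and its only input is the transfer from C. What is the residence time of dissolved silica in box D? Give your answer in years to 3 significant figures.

Box A: F(A→B) = (64.1 + 7.78) − 10.2 = 61.680 t/yr.
Box B: F(B→C) = (61.680 + 21.7) − 28.3 = 55.080 t/yr.
Box C: F(C→D) = (55.080 + 29.6) − 19.3 = 65.380 t/yr.
Box D throughput = its input = 65.380 t/yr; τ = 282 / 65.380 = 4.313 yr.

4.31 yr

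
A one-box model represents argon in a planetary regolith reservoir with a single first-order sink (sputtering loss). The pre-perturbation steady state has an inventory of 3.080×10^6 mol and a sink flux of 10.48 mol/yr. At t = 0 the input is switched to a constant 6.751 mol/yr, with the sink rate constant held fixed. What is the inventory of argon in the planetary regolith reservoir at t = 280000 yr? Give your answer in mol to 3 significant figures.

2.41×10^6 mol

Residence time τ = M₀/F₀ = 293900 yr. The eventual steady state is M_∞ = M₀·(F₁/F₀) = 3.080×10^6 × 6.751/10.48 = 1.9841×10^6 mol.
The anomaly ΔM(t) = M(t) − M_∞ decays as ΔM₀·e^(−t/τ) with ΔM₀ = 3.080×10^6 − 1.9841×10^6 = 1.096×10^6 mol.
At t = 280000 yr, e^(−t/τ) = e^(−0.9527) = 0.3857, so ΔM = 422700 mol and M = 1.9841×10^6 + 422700 = 2.4068×10^6 mol.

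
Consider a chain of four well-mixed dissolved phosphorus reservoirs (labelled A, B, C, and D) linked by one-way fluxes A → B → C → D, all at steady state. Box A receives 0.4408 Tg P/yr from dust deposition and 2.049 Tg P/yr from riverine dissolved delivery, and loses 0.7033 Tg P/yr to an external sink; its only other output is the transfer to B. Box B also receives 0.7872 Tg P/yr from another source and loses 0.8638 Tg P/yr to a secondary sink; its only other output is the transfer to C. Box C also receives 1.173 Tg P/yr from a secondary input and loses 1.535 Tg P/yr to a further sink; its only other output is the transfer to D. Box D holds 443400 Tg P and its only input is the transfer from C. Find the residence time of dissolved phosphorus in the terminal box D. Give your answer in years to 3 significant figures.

329000 yr

Box A: F(A→B) = (0.4408 + 2.049) − 0.7033 = 1.7865 Tg P/yr.
Box B: F(B→C) = (1.7865 + 0.7872) − 0.8638 = 1.7099 Tg P/yr.
Box C: F(C→D) = (1.7099 + 1.173) − 1.535 = 1.3479 Tg P/yr.
Box D throughput = its input = 1.3479 Tg P/yr; τ = 443400 / 1.3479 = 329000 yr.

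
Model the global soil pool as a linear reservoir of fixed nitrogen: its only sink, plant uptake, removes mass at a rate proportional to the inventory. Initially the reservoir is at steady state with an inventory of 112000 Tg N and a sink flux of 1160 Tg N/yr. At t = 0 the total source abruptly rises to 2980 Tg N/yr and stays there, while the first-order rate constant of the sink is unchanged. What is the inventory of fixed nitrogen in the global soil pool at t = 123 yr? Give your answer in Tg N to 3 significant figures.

τ = M₀/F₀ = 112000/1160 = 96.55 yr; rate constant k = 1/τ.
New steady state M_∞ = F₁/k = F₁·τ = 2980 × 96.55 = 287720 Tg N.
M(t) = M_∞ + (M₀ − M_∞)·e^(−t/τ); t/τ = 123/96.55 = 1.274, so e^(−t/τ) = 0.2797.
M(t) = 287720 − 175700 × 0.2797 = 238570 Tg N.

239000 Tg N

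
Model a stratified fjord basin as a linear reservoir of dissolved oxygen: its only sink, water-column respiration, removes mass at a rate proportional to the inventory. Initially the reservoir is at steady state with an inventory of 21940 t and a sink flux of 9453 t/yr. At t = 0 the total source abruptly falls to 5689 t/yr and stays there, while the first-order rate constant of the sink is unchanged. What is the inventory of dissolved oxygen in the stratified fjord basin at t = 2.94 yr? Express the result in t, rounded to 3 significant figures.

15700 t

The sink rate constant is k = F₀/M₀ = 9453/21940 = 0.4309 yr⁻¹.
Solving dM/dt = F₁ − kM with M(0) = M₀ gives M(t) = F₁/k + (M₀ − F₁/k)·e^(−kt).
F₁/k = 5689/0.4309 = 13204 t; kt = 0.4309 × 2.94 = 1.267, e^(−kt) = 0.2818.
M(2.94) = 13204 + (21940 − 13204) × 0.2818 = 13204 + 2461 = 15665 t.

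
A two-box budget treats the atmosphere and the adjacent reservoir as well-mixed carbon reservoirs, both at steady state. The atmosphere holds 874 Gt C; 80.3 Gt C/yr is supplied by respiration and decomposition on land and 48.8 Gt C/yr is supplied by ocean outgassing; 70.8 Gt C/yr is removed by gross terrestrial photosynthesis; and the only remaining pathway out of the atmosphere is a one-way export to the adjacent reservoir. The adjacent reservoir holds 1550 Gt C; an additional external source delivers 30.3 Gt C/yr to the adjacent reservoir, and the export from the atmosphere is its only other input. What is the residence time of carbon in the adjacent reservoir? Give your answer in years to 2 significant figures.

Balance the atmosphere: ΣF_in = 80.3 + 48.8 = 129.10 Gt C/yr.
Export to the adjacent reservoir = ΣF_in − (70.8) = 58.300 Gt C/yr.
Total input to the adjacent reservoir = 58.300 + 30.3 = 88.600 Gt C/yr; at steady state this equals its total output.
τ = M / F = 1550 / 88.600 = 17.49 yr.

17 yr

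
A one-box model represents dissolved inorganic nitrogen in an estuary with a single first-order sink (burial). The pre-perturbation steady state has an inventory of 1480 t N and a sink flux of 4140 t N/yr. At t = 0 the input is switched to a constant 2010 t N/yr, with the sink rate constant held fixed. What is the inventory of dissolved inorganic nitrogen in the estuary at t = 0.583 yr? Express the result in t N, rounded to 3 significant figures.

τ = M₀/F₀ = 1480/4140 = 0.3575 yr; rate constant k = 1/τ.
New steady state M_∞ = F₁/k = F₁·τ = 2010 × 0.3575 = 718.55 t N.
M(t) = M_∞ + (M₀ − M_∞)·e^(−t/τ); t/τ = 0.583/0.3575 = 1.631, so e^(−t/τ) = 0.1958.
M(t) = 718.55 + 761.4 × 0.1958 = 867.62 t N.

868 t N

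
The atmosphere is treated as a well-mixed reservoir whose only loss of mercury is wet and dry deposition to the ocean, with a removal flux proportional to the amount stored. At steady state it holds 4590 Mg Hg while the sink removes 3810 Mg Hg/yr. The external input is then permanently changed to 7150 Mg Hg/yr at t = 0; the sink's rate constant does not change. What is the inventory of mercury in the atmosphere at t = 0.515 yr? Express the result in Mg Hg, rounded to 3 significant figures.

5990 Mg Hg

Residence time τ = M₀/F₀ = 1.205 yr. The eventual steady state is M_∞ = M₀·(F₁/F₀) = 4590 × 7150/3810 = 8613.8 Mg Hg.
The anomaly ΔM(t) = M(t) − M_∞ decays as ΔM₀·e^(−t/τ) with ΔM₀ = 4590 − 8613.8 = −4024 Mg Hg.
At t = 0.515 yr, e^(−t/τ) = e^(−0.4275) = 0.6521, so ΔM = −2624 Mg Hg and M = 8613.8 − 2624 = 5989.7 Mg Hg.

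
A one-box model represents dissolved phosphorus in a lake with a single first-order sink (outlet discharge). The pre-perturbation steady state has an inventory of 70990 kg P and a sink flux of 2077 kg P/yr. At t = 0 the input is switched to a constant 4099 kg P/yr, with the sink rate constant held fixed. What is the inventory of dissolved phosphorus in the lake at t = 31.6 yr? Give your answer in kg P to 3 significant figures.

113000 kg P

The sink rate constant is k = F₀/M₀ = 2077/70990 = 0.02926 yr⁻¹.
Solving dM/dt = F₁ − kM with M(0) = M₀ gives M(t) = F₁/k + (M₀ − F₁/k)·e^(−kt).
F₁/k = 4099/0.02926 = 140100 kg P; kt = 0.02926 × 31.6 = 0.9245, e^(−kt) = 0.3967.
M(31.6) = 140100 + (70990 − 140100) × 0.3967 = 140100 − 27420 = 112680 kg P.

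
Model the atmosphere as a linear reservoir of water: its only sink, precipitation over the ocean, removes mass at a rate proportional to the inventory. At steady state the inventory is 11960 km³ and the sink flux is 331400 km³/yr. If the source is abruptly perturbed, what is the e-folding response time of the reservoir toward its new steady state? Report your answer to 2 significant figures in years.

For a linear reservoir the response time equals the residence time τ = M/F.
τ = 11960 / 331400 = 0.03609 yr.

0.036 yr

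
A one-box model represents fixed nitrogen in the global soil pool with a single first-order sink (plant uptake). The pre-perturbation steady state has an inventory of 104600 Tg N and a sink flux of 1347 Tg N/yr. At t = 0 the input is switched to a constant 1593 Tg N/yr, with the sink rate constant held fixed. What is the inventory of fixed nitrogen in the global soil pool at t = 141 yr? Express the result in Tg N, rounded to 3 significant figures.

τ = M₀/F₀ = 104600/1347 = 77.65 yr; rate constant k = 1/τ.
New steady state M_∞ = F₁/k = F₁·τ = 1593 × 77.65 = 123700 Tg N.
M(t) = M_∞ + (M₀ − M_∞)·e^(−t/τ); t/τ = 141/77.65 = 1.816, so e^(−t/τ) = 0.1627.
M(t) = 123700 − 19100 × 0.1627 = 120590 Tg N.

121000 Tg N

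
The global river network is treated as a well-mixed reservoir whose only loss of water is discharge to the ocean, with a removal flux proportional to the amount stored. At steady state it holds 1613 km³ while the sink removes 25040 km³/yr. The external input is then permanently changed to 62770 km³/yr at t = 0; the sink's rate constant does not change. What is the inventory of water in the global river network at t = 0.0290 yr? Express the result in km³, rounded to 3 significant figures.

Residence time τ = M₀/F₀ = 0.06442 yr. The eventual steady state is M_∞ = M₀·(F₁/F₀) = 1613 × 62770/25040 = 4043.5 km³.
The anomaly ΔM(t) = M(t) − M_∞ decays as ΔM₀·e^(−t/τ) with ΔM₀ = 1613 − 4043.5 = −2430 km³.
At t = 0.0290 yr, e^(−t/τ) = e^(−0.4502) = 0.6375, so ΔM = −1549 km³ and M = 4043.5 − 1549 = 2494.0 km³.

2490 km³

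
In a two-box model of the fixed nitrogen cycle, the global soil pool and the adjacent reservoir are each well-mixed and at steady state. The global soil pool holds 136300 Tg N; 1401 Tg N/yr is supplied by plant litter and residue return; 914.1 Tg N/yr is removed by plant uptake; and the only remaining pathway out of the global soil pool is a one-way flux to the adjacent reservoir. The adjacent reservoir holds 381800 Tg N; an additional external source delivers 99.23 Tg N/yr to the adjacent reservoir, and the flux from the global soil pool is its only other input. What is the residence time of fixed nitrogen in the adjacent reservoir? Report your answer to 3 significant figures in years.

651 yr

Balance the global soil pool: ΣF_in = 1401.0 Tg N/yr.
Flux to the adjacent reservoir = ΣF_in − (914.1) = 486.90 Tg N/yr.
Total input to the adjacent reservoir = 486.90 + 99.23 = 586.13 Tg N/yr; at steady state this equals its total output.
τ = M / F = 381800 / 586.13 = 651.4 yr.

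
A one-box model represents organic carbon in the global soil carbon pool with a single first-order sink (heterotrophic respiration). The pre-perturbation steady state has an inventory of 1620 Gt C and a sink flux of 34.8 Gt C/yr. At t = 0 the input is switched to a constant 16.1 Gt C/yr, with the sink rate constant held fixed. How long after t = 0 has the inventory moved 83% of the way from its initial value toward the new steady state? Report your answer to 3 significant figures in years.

τ = M₀/F₀ = 1620/34.8 = 46.55 yr.
The remaining gap fraction is e^(−t/τ); 83% covered ⇒ e^(−t/τ) = 0.170.
t = −τ ln(0.170) = 46.55 × 1.772 = 82.49 yr.

82.5 yr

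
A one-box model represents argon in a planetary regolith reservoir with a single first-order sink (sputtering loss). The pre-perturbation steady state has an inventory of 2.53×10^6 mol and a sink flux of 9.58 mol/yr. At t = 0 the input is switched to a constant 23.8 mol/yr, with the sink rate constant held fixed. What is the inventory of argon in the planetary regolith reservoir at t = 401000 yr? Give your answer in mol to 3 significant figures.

The sink rate constant is k = F₀/M₀ = 9.58/2.53×10^6 = 3.787×10^-6 yr⁻¹.
Solving dM/dt = F₁ − kM with M(0) = M₀ gives M(t) = F₁/k + (M₀ − F₁/k)·e^(−kt).
F₁/k = 23.8/3.787×10^-6 = 6.2854×10^6 mol; kt = 3.787×10^-6 × 401000 = 1.518, e^(−kt) = 0.2191.
M(401000) = 6.2854×10^6 + (2.53×10^6 − 6.2854×10^6) × 0.2191 = 6.2854×10^6 − 822700 = 5.4627×10^6 mol.

5.46×10^6 mol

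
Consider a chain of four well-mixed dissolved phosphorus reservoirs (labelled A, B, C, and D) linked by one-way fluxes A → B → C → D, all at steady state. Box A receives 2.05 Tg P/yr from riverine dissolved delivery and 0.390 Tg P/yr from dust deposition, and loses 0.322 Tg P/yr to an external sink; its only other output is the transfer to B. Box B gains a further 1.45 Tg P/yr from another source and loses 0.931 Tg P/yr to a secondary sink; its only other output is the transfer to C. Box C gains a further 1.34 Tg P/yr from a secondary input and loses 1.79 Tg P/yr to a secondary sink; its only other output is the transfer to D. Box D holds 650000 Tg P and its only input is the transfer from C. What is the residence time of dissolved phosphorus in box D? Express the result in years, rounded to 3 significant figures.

Box A: F(A→B) = (2.05 + 0.390) − 0.322 = 2.1180 Tg P/yr.
Box B: F(B→C) = (2.1180 + 1.45) − 0.931 = 2.6370 Tg P/yr.
Box C: F(C→D) = (2.6370 + 1.34) − 1.79 = 2.1870 Tg P/yr.
Box D throughput = its input = 2.1870 Tg P/yr; τ = 650000 / 2.1870 = 297200 yr.

297000 yr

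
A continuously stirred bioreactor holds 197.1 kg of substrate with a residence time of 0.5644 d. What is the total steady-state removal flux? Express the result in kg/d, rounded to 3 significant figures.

349 kg/d

F = M / τ = 197.1 / 0.5644 = 349.2 kg/d.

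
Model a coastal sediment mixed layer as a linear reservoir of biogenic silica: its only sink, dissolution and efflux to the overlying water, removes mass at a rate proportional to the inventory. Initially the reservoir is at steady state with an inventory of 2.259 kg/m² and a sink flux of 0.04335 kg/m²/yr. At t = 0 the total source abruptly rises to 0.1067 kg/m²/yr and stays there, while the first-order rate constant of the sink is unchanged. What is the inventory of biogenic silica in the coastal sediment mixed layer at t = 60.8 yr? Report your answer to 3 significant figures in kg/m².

The sink rate constant is k = F₀/M₀ = 0.04335/2.259 = 0.01919 yr⁻¹.
Solving dM/dt = F₁ − kM with M(0) = M₀ gives M(t) = F₁/k + (M₀ − F₁/k)·e^(−kt).
F₁/k = 0.1067/0.01919 = 5.5602 kg/m²; kt = 0.01919 × 60.8 = 1.167, e^(−kt) = 0.3114.
M(60.8) = 5.5602 + (2.259 − 5.5602) × 0.3114 = 5.5602 − 1.028 = 4.5323 kg/m².

4.53 kg/m²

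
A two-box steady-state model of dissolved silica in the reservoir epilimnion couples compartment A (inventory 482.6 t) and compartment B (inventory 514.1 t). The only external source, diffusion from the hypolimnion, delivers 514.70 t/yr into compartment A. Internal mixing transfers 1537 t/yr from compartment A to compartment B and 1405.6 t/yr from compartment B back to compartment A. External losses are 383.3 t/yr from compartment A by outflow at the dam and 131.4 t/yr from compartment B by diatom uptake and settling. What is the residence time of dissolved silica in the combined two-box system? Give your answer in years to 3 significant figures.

1.94 yr

For the system as a whole, the A↔B exchange is internal and contributes nothing to the throughput; only the external sinks remove mass.
M_total = 482.6 + 514.1 = 996.70 t.
ΣF_external_out = 383.3 + 131.4 = 514.70 t/yr.
τ = M_total / ΣF_ext = 996.70 / 514.70 = 1.936 yr.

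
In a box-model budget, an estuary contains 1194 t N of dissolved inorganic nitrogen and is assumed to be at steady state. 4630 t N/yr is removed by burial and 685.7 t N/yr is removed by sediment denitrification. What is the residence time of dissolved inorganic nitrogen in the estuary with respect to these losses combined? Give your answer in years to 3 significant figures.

Total removal = 4630 + 685.7 = 5315.7 t N/yr.
τ = M / ΣF_out = 1194 / 5315.7 = 0.2246 yr.

0.225 yr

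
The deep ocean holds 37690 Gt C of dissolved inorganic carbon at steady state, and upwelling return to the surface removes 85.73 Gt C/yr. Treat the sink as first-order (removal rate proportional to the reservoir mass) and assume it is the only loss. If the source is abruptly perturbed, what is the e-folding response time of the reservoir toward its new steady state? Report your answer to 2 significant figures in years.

For a linear reservoir the response time equals the residence time τ = M/F.
τ = 37690 / 85.73 = 439.6 yr.

440 yr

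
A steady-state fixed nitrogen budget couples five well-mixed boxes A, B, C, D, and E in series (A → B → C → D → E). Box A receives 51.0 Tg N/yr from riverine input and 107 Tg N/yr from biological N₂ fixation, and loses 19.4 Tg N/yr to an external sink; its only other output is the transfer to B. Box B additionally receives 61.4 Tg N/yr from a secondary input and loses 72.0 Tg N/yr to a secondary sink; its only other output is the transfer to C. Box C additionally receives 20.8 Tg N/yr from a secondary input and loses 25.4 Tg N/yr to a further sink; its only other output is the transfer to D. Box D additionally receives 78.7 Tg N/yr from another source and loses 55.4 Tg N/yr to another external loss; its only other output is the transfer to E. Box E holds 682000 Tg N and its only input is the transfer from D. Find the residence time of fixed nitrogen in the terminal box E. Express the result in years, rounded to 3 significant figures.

4650 yr

Box A: F(A→B) = (51.0 + 107) − 19.4 = 138.60 Tg N/yr.
Box B: F(B→C) = (138.60 + 61.4) − 72.0 = 128.00 Tg N/yr.
Box C: F(C→D) = (128.00 + 20.8) − 25.4 = 123.40 Tg N/yr.
Box D: F(D→E) = (123.40 + 78.7) − 55.4 = 146.70 Tg N/yr.
Box E throughput = its input = 146.70 Tg N/yr; τ = 682000 / 146.70 = 4649 yr.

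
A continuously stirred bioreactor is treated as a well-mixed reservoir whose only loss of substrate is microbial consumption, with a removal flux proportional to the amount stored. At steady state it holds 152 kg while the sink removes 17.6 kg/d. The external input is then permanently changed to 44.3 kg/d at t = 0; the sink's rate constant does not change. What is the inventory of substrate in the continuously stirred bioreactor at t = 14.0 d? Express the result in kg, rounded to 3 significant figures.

337 kg

τ = M₀/F₀ = 152/17.6 = 8.636 d; rate constant k = 1/τ.
New steady state M_∞ = F₁/k = F₁·τ = 44.3 × 8.636 = 382.59 kg.
M(t) = M_∞ + (M₀ − M_∞)·e^(−t/τ); t/τ = 14.0/8.636 = 1.621, so e^(−t/τ) = 0.1977.
M(t) = 382.59 − 230.6 × 0.1977 = 337.01 kg.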